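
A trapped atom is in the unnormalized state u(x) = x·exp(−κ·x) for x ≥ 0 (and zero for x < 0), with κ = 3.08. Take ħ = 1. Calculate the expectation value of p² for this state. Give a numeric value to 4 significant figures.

9.486

p² u = −ħ² d²u/dx²; ⟨p²⟩ = −ħ² ∫ u*·u'' dx / ∫|u|² dx.
Differentiate x·exp(−κ·x) with the product rule; every integrand then reduces to terms xʲ·e^(−2κx) on [0, ∞), with ∫₀^∞ xʲ·e^(−2κx) dx = j!/(2κ)^(j+1).
State is unnormalized: ∫|u|² dx = 0.0085563, and ∫u*·(−ħ² u'') dx = 0.081169, so ⟨p²⟩ = 0.081169 / 0.0085563.
⟨p²⟩ = 9.4864.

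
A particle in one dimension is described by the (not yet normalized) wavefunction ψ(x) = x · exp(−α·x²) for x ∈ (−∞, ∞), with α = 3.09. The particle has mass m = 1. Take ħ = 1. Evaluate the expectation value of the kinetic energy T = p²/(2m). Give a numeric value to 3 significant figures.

4.64

T = −(ħ²/2m) d²/dx², so ⟨T⟩ = −(ħ²/2m) ∫ ψ*·ψ'' dx / ∫|ψ|² dx; with m = 1.
Expand each integrand as polynomial × e^(−2αx²) and use ∫x^(2j)·e^(−2αx²) dx = (2j−1)!!/(4α)^j · √(π/(2α)), odd powers → 0; here √(π/(2α)) = 0.71299. Differentiate with the product rule, d/dx e^(−αx²) = −2αx·e^(−αx²).
State is unnormalized: ∫|ψ|² dx = 0.057685, and ∫ψ*·(−ħ²/2m · ψ'') dx = 0.26737, so ⟨T⟩ = 0.26737 / 0.057685.
⟨T⟩ = 4.6350.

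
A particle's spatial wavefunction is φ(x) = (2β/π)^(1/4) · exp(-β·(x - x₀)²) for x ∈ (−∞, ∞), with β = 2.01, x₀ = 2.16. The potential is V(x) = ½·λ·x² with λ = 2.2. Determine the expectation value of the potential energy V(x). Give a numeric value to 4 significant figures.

5.269

⟨V⟩ = ∫ V(x)·|φ|² dx.
Gaussian moments (u = x − x₀): ∫u^(2j)·e^(−2βu²) du = (2j−1)!!/(4β)^j · √(π/(2β)), odd powers integrate to 0; here √(π/(2β)) = 0.88402.
⟨V⟩ = 5.2690.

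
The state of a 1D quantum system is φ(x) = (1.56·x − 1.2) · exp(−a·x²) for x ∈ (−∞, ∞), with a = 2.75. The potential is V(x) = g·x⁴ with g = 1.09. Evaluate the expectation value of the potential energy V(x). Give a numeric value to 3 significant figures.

0.0414

⟨V⟩ = ∫ V(x)·|φ|² dx / ∫|φ|² dx.
Expand each integrand as polynomial × e^(−2ax²) and use ∫x^(2j)·e^(−2ax²) dx = (2j−1)!!/(4a)^j · √(π/(2a)), odd powers → 0; here √(π/(2a)) = 0.75578.
State is unnormalized: ∫|φ|² dx = 1.2555, and ∫φ*·V(x)·φ dx = 0.052005, so ⟨V⟩ = 0.052005 / 1.2555.
⟨V⟩ = 0.041421.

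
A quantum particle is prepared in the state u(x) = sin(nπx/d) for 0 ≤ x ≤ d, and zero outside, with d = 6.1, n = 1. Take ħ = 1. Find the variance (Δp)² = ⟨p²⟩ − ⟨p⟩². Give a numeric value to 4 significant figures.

Compute ⟨p⟩ and ⟨p²⟩ separately; (Δp)² = ⟨p²⟩ − ⟨p⟩².
d/dx sin(nπx/d) = (nπ/d)·cos(nπx/d) and d²/dx² sin(nπx/d) = −(nπ/d)²·sin(nπx/d); on 0 ≤ x ≤ d, ∫sin²(nπx/d) dx = d/2 and ∫sin(nπx/d)·cos(nπx/d) dx = 0.
Normalization: ∫|u|² dx = 3.0500.
⟨p⟩ = 0.0000 and ⟨p²⟩ = 0.26524.
(Δp)² = 0.26524 − (0.0000)² = 0.26524.

0.2652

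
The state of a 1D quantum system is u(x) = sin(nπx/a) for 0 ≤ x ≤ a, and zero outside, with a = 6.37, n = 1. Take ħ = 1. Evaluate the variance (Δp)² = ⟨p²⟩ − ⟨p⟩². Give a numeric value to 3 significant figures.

Compute ⟨p⟩ and ⟨p²⟩ separately; (Δp)² = ⟨p²⟩ − ⟨p⟩².
d/dx sin(nπx/a) = (nπ/a)·cos(nπx/a) and d²/dx² sin(nπx/a) = −(nπ/a)²·sin(nπx/a); on 0 ≤ x ≤ a, ∫sin²(nπx/a) dx = a/2 and ∫sin(nπx/a)·cos(nπx/a) dx = 0.
Normalization: ∫|u|² dx = 3.1850.
⟨p⟩ = 0.0000 and ⟨p²⟩ = 0.24323.
(Δp)² = 0.24323 − (0.0000)² = 0.24323.

0.243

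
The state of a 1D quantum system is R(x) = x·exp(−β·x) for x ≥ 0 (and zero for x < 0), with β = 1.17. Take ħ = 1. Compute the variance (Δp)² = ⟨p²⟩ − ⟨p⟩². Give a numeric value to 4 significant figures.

1.369

Compute ⟨p⟩ and ⟨p²⟩ separately; (Δp)² = ⟨p²⟩ − ⟨p⟩².
Differentiate x·exp(−β·x) with the product rule; every integrand then reduces to terms xʲ·e^(−2βx) on [0, ∞), with ∫₀^∞ xʲ·e^(−2βx) dx = j!/(2β)^(j+1).
Normalization: ∫|R|² dx = 0.15609.
⟨p⟩ = 0.0000 and ⟨p²⟩ = 1.3689.
(Δp)² = 1.3689 − (0.0000)² = 1.3689.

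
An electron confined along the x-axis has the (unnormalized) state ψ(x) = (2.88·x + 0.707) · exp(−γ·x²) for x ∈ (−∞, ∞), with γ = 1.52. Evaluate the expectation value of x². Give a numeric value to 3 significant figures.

⟨x²⟩ = ∫ x²·|ψ|² dx / ∫|ψ|² dx (integrals over the domain).
Expand each integrand as polynomial × e^(−2γx²) and use ∫x^(2j)·e^(−2γx²) dx = (2j−1)!!/(4γ)^j · √(π/(2γ)), odd powers → 0; here √(π/(2γ)) = 1.0166.
State is unnormalized: ∫|ψ|² dx = 1.8950, and ∫ψ*·x²·ψ dx = 0.76786, so ⟨x²⟩ = 0.76786 / 1.8950.
⟨x²⟩ = 0.40521.

0.405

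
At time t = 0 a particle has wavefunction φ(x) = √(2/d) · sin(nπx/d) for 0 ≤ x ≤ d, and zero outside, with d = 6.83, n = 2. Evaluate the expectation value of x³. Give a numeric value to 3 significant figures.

⟨x³⟩ = ∫ x³·|φ|² dx (integrals over the domain).
With sin²θ = (1 − cos2θ)/2 on 0 ≤ x ≤ d: ∫sin²(nπx/d) dx = d/2, ∫x·sin²(nπx/d) dx = d²/4, ∫x²·sin²(nπx/d) dx = d³·(1/6 − 1/(4n²π²)); higher powers xᵏ the same way, integrating xᵏ·cos(2nπx/d) by parts.
⟨x³⟩ = 73.600.

73.6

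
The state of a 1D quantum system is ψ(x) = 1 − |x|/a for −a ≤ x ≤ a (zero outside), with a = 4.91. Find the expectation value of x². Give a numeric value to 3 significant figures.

⟨x²⟩ = ∫ x²·|ψ|² dx / ∫|ψ|² dx (integrals over the domain).
ψ is even, so ∫ over [−a, a] = 2∫₀ᵃ with ψ = 1 − x/a there: ∫₀ᵃ (1 − x/a)² dx = a/3, ∫₀ᵃ x²(1 − x/a)² dx = a³/30, ∫₀ᵃ x⁴(1 − x/a)² dx = a⁵/105.
State is unnormalized: ∫|ψ|² dx = 3.2733, and ∫ψ*·x²·ψ dx = 7.8914, so ⟨x²⟩ = 7.8914 / 3.2733.
⟨x²⟩ = 2.4108.

2.41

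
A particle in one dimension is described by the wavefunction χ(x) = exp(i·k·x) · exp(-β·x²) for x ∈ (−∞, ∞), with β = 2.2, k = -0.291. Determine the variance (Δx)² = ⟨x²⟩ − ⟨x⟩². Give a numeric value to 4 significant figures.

Compute ⟨x⟩ and ⟨x²⟩ separately, then (Δx)² = ⟨x²⟩ − ⟨x⟩².
Gaussian moments: ∫x^(2j)·e^(−2βx²) dx = (2j−1)!!/(4β)^j · √(π/(2β)), odd powers integrate to 0; here √(π/(2β)) = 0.84498.
Normalization: ∫|χ|² dx = 0.84498.
⟨x⟩ = 0.0000 and ⟨x²⟩ = 0.11364.
(Δx)² = 0.11364 − (0.0000)² = 0.11364.

0.1136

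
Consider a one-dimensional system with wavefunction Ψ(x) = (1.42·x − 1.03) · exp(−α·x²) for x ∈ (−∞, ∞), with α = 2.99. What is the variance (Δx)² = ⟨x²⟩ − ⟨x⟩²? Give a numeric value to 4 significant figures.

0.06697

Compute ⟨x⟩ and ⟨x²⟩ separately, then (Δx)² = ⟨x²⟩ − ⟨x⟩².
Expand each integrand as polynomial × e^(−2αx²) and use ∫x^(2j)·e^(−2αx²) dx = (2j−1)!!/(4α)^j · √(π/(2α)), odd powers → 0; here √(π/(2α)) = 0.72481.
Normalization: ∫|Ψ|² dx = 0.89115.
⟨x⟩ = -0.19893 and ⟨x²⟩ = 0.10654.
(Δx)² = 0.10654 − (-0.19893)² = 0.066970.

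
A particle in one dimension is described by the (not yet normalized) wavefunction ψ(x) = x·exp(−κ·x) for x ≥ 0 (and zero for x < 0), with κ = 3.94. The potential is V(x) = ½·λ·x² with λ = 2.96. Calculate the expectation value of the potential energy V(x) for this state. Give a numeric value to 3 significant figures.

0.286

⟨V⟩ = ∫ V(x)·|ψ|² dx / ∫|ψ|² dx.
Every integrand reduces to terms xʲ·e^(−2κx) on [0, ∞); use ∫₀^∞ xʲ·e^(−2κx) dx = j!/(2κ)^(j+1).
State is unnormalized: ∫|ψ|² dx = 0.0040874, and ∫ψ*·V(x)·ψ dx = 0.0011691, so ⟨V⟩ = 0.0011691 / 0.0040874.
⟨V⟩ = 0.28602.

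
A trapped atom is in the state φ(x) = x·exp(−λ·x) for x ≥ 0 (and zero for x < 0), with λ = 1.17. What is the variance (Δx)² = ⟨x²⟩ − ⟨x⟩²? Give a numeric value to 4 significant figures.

Compute ⟨x⟩ and ⟨x²⟩ separately, then (Δx)² = ⟨x²⟩ − ⟨x⟩².
Every integrand reduces to terms xʲ·e^(−2λx) on [0, ∞); use ∫₀^∞ xʲ·e^(−2λx) dx = j!/(2λ)^(j+1).
Normalization: ∫|φ|² dx = 0.15609.
⟨x⟩ = 1.2821 and ⟨x²⟩ = 2.1915.
(Δx)² = 2.1915 − (1.2821)² = 0.54789.

0.5479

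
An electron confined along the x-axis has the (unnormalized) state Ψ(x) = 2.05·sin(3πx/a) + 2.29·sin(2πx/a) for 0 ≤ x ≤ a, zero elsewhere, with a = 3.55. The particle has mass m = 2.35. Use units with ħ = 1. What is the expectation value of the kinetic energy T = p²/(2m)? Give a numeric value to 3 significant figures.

1.04

T = −(ħ²/2m) d²/dx², so ⟨T⟩ = −(ħ²/2m) ∫ Ψ*·Ψ'' dx / ∫|Ψ|² dx; with m = 2.35.
d²/dx² sin(jπx/a) = −(jπ/a)²·sin(jπx/a); on 0 ≤ x ≤ a, ∫sin²(jπx/a) dx = a/2 and ∫sin(jπx/a)·sin(lπx/a) dx = 0 for j ≠ l, so only diagonal terms survive in ∫|Ψ|² and ∫Ψ·Ψ″; ∫Ψ·Ψ′ dx = [Ψ²/2] between the walls = 0.
State is unnormalized: ∫|Ψ|² dx = 16.768, and ∫Ψ*·(−ħ²/2m · Ψ'') dx = 17.391, so ⟨T⟩ = 17.391 / 16.768.
⟨T⟩ = 1.0371.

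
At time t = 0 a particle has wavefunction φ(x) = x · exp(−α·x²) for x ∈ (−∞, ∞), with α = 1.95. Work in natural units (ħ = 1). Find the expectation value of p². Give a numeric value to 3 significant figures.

p² φ = −ħ² d²φ/dx²; ⟨p²⟩ = −ħ² ∫ φ*·φ'' dx / ∫|φ|² dx.
Expand each integrand as polynomial × e^(−2αx²) and use ∫x^(2j)·e^(−2αx²) dx = (2j−1)!!/(4α)^j · √(π/(2α)), odd powers → 0; here √(π/(2α)) = 0.89752. Differentiate with the product rule, d/dx e^(−αx²) = −2αx·e^(−αx²).
State is unnormalized: ∫|φ|² dx = 0.11507, and ∫φ*·(−ħ² φ'') dx = 0.67314, so ⟨p²⟩ = 0.67314 / 0.11507.
⟨p²⟩ = 5.8500.

5.85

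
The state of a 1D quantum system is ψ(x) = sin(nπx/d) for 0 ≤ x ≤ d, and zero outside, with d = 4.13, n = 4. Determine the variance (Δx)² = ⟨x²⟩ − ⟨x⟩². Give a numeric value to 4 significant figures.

Compute ⟨x⟩ and ⟨x²⟩ separately, then (Δx)² = ⟨x²⟩ − ⟨x⟩².
With sin²θ = (1 − cos2θ)/2 on 0 ≤ x ≤ d: ∫sin²(nπx/d) dx = d/2, ∫x·sin²(nπx/d) dx = d²/4, ∫x²·sin²(nπx/d) dx = d³·(1/6 − 1/(4n²π²)); higher powers xᵏ the same way, integrating xᵏ·cos(2nπx/d) by parts.
Normalization: ∫|ψ|² dx = 2.0650.
⟨x⟩ = 2.0650 and ⟨x²⟩ = 5.6316.
(Δx)² = 5.6316 − (2.0650)² = 1.3674.

1.367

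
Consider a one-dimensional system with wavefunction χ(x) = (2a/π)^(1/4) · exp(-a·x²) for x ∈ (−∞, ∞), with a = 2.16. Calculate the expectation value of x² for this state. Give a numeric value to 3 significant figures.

0.116

⟨x²⟩ = ∫ x²·|χ|² dx (integrals over the domain).
Gaussian moments: ∫x^(2j)·e^(−2ax²) dx = (2j−1)!!/(4a)^j · √(π/(2a)), odd powers integrate to 0; here √(π/(2a)) = 0.85277.
⟨x²⟩ = 0.11574.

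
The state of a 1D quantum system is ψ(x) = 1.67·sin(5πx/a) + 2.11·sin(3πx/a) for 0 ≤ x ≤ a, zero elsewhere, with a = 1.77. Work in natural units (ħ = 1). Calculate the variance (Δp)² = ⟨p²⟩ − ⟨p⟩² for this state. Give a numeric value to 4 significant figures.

Compute ⟨p⟩ and ⟨p²⟩ separately; (Δp)² = ⟨p²⟩ − ⟨p⟩².
d²/dx² sin(jπx/a) = −(jπ/a)²·sin(jπx/a); on 0 ≤ x ≤ a, ∫sin²(jπx/a) dx = a/2 and ∫sin(jπx/a)·sin(lπx/a) dx = 0 for j ≠ l, so only diagonal terms survive in ∫|ψ|² and ∫ψ·ψ″; ∫ψ·ψ′ dx = [ψ²/2] between the walls = 0.
Normalization: ∫|ψ|² dx = 6.4083.
⟨p⟩ = 0.0000 and ⟨p²⟩ = 47.766.
(Δp)² = 47.766 − (0.0000)² = 47.766.

47.77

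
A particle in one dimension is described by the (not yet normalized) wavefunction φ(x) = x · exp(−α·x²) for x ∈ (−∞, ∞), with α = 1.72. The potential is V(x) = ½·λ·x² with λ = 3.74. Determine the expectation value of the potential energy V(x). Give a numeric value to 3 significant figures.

⟨V⟩ = ∫ V(x)·|φ|² dx / ∫|φ|² dx.
Expand each integrand as polynomial × e^(−2αx²) and use ∫x^(2j)·e^(−2αx²) dx = (2j−1)!!/(4α)^j · √(π/(2α)), odd powers → 0; here √(π/(2α)) = 0.95564.
State is unnormalized: ∫|φ|² dx = 0.13890, and ∫φ*·V(x)·φ dx = 0.11326, so ⟨V⟩ = 0.11326 / 0.13890.
⟨V⟩ = 0.81541.

0.815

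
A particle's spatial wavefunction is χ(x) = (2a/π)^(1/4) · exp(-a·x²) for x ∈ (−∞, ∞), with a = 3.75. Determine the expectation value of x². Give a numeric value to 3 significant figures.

0.0667

⟨x²⟩ = ∫ x²·|χ|² dx (integrals over the domain).
Gaussian moments: ∫x^(2j)·e^(−2ax²) dx = (2j−1)!!/(4a)^j · √(π/(2a)), odd powers integrate to 0; here √(π/(2a)) = 0.64721.
⟨x²⟩ = 0.066667.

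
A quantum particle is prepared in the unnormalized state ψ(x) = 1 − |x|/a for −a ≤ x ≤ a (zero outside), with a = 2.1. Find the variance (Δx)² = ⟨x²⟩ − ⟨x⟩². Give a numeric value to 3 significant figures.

Compute ⟨x⟩ and ⟨x²⟩ separately, then (Δx)² = ⟨x²⟩ − ⟨x⟩².
ψ is even, so ∫ over [−a, a] = 2∫₀ᵃ with ψ = 1 − x/a there: ∫₀ᵃ (1 − x/a)² dx = a/3, ∫₀ᵃ x²(1 − x/a)² dx = a³/30, ∫₀ᵃ x⁴(1 − x/a)² dx = a⁵/105.
Normalization: ∫|ψ|² dx = 1.4000.
⟨x⟩ = 0.0000 and ⟨x²⟩ = 0.44100.
(Δx)² = 0.44100 − (0.0000)² = 0.44100.

0.441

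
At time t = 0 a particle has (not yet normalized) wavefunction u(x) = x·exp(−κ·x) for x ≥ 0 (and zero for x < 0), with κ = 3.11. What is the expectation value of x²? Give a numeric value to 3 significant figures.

⟨x²⟩ = ∫ x²·|u|² dx / ∫|u|² dx (integrals over the domain).
Every integrand reduces to terms xʲ·e^(−2κx) on [0, ∞); use ∫₀^∞ xʲ·e^(−2κx) dx = j!/(2κ)^(j+1).
State is unnormalized: ∫|u|² dx = 0.0083111, and ∫u*·x²·u dx = 0.0025779, so ⟨x²⟩ = 0.0025779 / 0.0083111.
⟨x²⟩ = 0.31017.

0.310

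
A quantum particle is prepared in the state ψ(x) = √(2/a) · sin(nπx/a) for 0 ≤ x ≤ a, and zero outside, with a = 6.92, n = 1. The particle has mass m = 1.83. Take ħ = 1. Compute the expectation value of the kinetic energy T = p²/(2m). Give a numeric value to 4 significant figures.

0.05631

T = −(ħ²/2m) d²/dx², so ⟨T⟩ = −(ħ²/2m) ∫ ψ*·ψ'' dx; with m = 1.83.
d/dx sin(nπx/a) = (nπ/a)·cos(nπx/a) and d²/dx² sin(nπx/a) = −(nπ/a)²·sin(nπx/a); on 0 ≤ x ≤ a, ∫sin²(nπx/a) dx = a/2 and ∫sin(nπx/a)·cos(nπx/a) dx = 0.
⟨T⟩ = 0.056313.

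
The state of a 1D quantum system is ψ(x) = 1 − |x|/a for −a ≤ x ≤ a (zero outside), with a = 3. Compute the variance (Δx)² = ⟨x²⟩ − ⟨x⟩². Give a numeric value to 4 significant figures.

0.9000

Compute ⟨x⟩ and ⟨x²⟩ separately, then (Δx)² = ⟨x²⟩ − ⟨x⟩².
ψ is even, so ∫ over [−a, a] = 2∫₀ᵃ with ψ = 1 − x/a there: ∫₀ᵃ (1 − x/a)² dx = a/3, ∫₀ᵃ x²(1 − x/a)² dx = a³/30, ∫₀ᵃ x⁴(1 − x/a)² dx = a⁵/105.
Normalization: ∫|ψ|² dx = 2.0000.
⟨x⟩ = 0.0000 and ⟨x²⟩ = 0.90000.
(Δx)² = 0.90000 − (0.0000)² = 0.90000.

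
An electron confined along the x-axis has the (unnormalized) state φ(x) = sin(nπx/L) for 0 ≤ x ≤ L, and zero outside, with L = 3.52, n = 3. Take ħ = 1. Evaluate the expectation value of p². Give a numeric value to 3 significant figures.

p² φ = −ħ² d²φ/dx²; ⟨p²⟩ = −ħ² ∫ φ*·φ'' dx / ∫|φ|² dx.
d/dx sin(nπx/L) = (nπ/L)·cos(nπx/L) and d²/dx² sin(nπx/L) = −(nπ/L)²·sin(nπx/L); on 0 ≤ x ≤ L, ∫sin²(nπx/L) dx = L/2 and ∫sin(nπx/L)·cos(nπx/L) dx = 0.
State is unnormalized: ∫|φ|² dx = 1.7600, and ∫φ*·(−ħ² φ'') dx = 12.617, so ⟨p²⟩ = 12.617 / 1.7600.
⟨p²⟩ = 7.1690.

7.17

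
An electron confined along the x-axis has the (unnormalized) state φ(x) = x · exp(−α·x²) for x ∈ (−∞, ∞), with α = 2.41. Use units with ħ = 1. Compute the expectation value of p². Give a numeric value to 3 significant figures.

7.23

p² φ = −ħ² d²φ/dx²; ⟨p²⟩ = −ħ² ∫ φ*·φ'' dx / ∫|φ|² dx.
Expand each integrand as polynomial × e^(−2αx²) and use ∫x^(2j)·e^(−2αx²) dx = (2j−1)!!/(4α)^j · √(π/(2α)), odd powers → 0; here √(π/(2α)) = 0.80733. Differentiate with the product rule, d/dx e^(−αx²) = −2αx·e^(−αx²).
State is unnormalized: ∫|φ|² dx = 0.083748, and ∫φ*·(−ħ² φ'') dx = 0.60550, so ⟨p²⟩ = 0.60550 / 0.083748.
⟨p²⟩ = 7.2300.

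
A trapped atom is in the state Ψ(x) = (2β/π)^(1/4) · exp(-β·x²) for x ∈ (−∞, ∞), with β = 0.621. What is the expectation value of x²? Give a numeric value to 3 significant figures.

0.403

⟨x²⟩ = ∫ x²·|Ψ|² dx (integrals over the domain).
Gaussian moments: ∫x^(2j)·e^(−2βx²) dx = (2j−1)!!/(4β)^j · √(π/(2β)), odd powers integrate to 0; here √(π/(2β)) = 1.5904.
⟨x²⟩ = 0.40258.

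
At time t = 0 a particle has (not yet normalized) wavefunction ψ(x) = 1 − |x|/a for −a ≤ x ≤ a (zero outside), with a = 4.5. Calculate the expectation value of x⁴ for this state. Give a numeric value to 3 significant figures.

11.7

⟨x⁴⟩ = ∫ x⁴·|ψ|² dx / ∫|ψ|² dx (integrals over the domain).
ψ is even, so ∫ over [−a, a] = 2∫₀ᵃ with ψ = 1 − x/a there: ∫₀ᵃ (1 − x/a)² dx = a/3, ∫₀ᵃ x²(1 − x/a)² dx = a³/30, ∫₀ᵃ x⁴(1 − x/a)² dx = a⁵/105.
State is unnormalized: ∫|ψ|² dx = 3.0000, and ∫ψ*·x⁴·ψ dx = 35.148, so ⟨x⁴⟩ = 35.148 / 3.0000.
⟨x⁴⟩ = 11.716.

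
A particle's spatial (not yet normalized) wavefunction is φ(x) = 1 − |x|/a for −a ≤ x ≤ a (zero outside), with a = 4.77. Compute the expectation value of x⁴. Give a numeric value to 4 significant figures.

14.79

⟨x⁴⟩ = ∫ x⁴·|φ|² dx / ∫|φ|² dx (integrals over the domain).
φ is even, so ∫ over [−a, a] = 2∫₀ᵃ with φ = 1 − x/a there: ∫₀ᵃ (1 − x/a)² dx = a/3, ∫₀ᵃ x²(1 − x/a)² dx = a³/30, ∫₀ᵃ x⁴(1 − x/a)² dx = a⁵/105.
State is unnormalized: ∫|φ|² dx = 3.1800, and ∫φ*·x⁴·φ dx = 47.036, so ⟨x⁴⟩ = 47.036 / 3.1800.
⟨x⁴⟩ = 14.791.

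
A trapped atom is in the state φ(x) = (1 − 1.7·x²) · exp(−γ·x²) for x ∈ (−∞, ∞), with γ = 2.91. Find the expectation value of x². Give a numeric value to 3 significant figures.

⟨x²⟩ = ∫ x²·|φ|² dx / ∫|φ|² dx (integrals over the domain).
Expand each integrand as polynomial × e^(−2γx²) and use ∫x^(2j)·e^(−2γx²) dx = (2j−1)!!/(4γ)^j · √(π/(2γ)), odd powers → 0; here √(π/(2γ)) = 0.73471.
State is unnormalized: ∫|φ|² dx = 0.56711, and ∫φ*·x²·φ dx = 0.028004, so ⟨x²⟩ = 0.028004 / 0.56711.
⟨x²⟩ = 0.049379.

0.0494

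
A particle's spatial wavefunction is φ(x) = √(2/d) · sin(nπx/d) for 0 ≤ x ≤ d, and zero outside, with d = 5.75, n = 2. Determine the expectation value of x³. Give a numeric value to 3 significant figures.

⟨x³⟩ = ∫ x³·|φ|² dx (integrals over the domain).
With sin²θ = (1 − cos2θ)/2 on 0 ≤ x ≤ d: ∫sin²(nπx/d) dx = d/2, ∫x·sin²(nπx/d) dx = d²/4, ∫x²·sin²(nπx/d) dx = d³·(1/6 − 1/(4n²π²)); higher powers xᵏ the same way, integrating xᵏ·cos(2nπx/d) by parts.
⟨x³⟩ = 43.916.

43.9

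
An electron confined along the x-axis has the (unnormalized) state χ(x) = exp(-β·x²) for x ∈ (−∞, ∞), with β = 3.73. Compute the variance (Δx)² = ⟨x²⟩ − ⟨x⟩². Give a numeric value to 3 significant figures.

Compute ⟨x⟩ and ⟨x²⟩ separately, then (Δx)² = ⟨x²⟩ − ⟨x⟩².
Gaussian moments: ∫x^(2j)·e^(−2βx²) dx = (2j−1)!!/(4β)^j · √(π/(2β)), odd powers integrate to 0; here √(π/(2β)) = 0.64894.
Normalization: ∫|χ|² dx = 0.64894.
⟨x⟩ = 0.0000 and ⟨x²⟩ = 0.067024.
(Δx)² = 0.067024 − (0.0000)² = 0.067024.

0.0670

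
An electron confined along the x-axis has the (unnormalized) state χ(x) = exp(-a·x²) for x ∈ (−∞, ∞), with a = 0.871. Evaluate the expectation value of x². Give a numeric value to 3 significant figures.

⟨x²⟩ = ∫ x²·|χ|² dx / ∫|χ|² dx (integrals over the domain).
Gaussian moments: ∫x^(2j)·e^(−2ax²) dx = (2j−1)!!/(4a)^j · √(π/(2a)), odd powers integrate to 0; here √(π/(2a)) = 1.3429.
State is unnormalized: ∫|χ|² dx = 1.3429, and ∫χ*·x²·χ dx = 0.38545, so ⟨x²⟩ = 0.38545 / 1.3429.
⟨x²⟩ = 0.28703.

0.287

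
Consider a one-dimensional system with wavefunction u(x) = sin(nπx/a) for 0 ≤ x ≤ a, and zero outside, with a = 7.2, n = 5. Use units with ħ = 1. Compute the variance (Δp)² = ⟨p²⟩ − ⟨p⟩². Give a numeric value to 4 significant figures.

Compute ⟨p⟩ and ⟨p²⟩ separately; (Δp)² = ⟨p²⟩ − ⟨p⟩².
d/dx sin(nπx/a) = (nπ/a)·cos(nπx/a) and d²/dx² sin(nπx/a) = −(nπ/a)²·sin(nπx/a); on 0 ≤ x ≤ a, ∫sin²(nπx/a) dx = a/2 and ∫sin(nπx/a)·cos(nπx/a) dx = 0.
Normalization: ∫|u|² dx = 3.6000.
⟨p⟩ = 0.0000 and ⟨p²⟩ = 4.7596.
(Δp)² = 4.7596 − (0.0000)² = 4.7596.

4.760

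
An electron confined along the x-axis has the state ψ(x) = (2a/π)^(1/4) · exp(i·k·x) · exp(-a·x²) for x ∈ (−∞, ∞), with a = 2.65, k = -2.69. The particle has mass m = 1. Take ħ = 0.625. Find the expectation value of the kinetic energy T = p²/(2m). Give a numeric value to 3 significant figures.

1.93

T = −(ħ²/2m) d²/dx², so ⟨T⟩ = −(ħ²/2m) ∫ ψ*·ψ'' dx; with m = 1.
Gaussian moments: ∫x^(2j)·e^(−2ax²) dx = (2j−1)!!/(4a)^j · √(π/(2a)), odd powers integrate to 0; here √(π/(2a)) = 0.76990. Derivatives: ψ′ = (ik − 2ax)·ψ, ψ″ = ((ik − 2ax)² − 2a)·ψ; the odd-in-x pieces drop out.
⟨T⟩ = 1.9309.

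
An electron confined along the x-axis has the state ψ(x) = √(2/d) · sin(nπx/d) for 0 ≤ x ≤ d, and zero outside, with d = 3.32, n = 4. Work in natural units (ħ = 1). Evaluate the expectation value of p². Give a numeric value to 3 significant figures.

14.3

p² ψ = −ħ² d²ψ/dx²; ⟨p²⟩ = −ħ² ∫ ψ*·ψ'' dx.
d/dx sin(nπx/d) = (nπ/d)·cos(nπx/d) and d²/dx² sin(nπx/d) = −(nπ/d)²·sin(nπx/d); on 0 ≤ x ≤ d, ∫sin²(nπx/d) dx = d/2 and ∫sin(nπx/d)·cos(nπx/d) dx = 0.
⟨p²⟩ = 14.327.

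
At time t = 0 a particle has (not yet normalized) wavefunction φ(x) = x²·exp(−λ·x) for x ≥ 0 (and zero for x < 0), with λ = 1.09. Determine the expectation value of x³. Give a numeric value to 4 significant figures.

⟨x³⟩ = ∫ x³·|φ|² dx / ∫|φ|² dx (integrals over the domain).
Every integrand reduces to terms xʲ·e^(−2λx) on [0, ∞); use ∫₀^∞ xʲ·e^(−2λx) dx = j!/(2λ)^(j+1).
State is unnormalized: ∫|φ|² dx = 0.48745, and ∫φ*·x³·φ dx = 9.8805, so ⟨x³⟩ = 9.8805 / 0.48745.
⟨x³⟩ = 20.270.

20.27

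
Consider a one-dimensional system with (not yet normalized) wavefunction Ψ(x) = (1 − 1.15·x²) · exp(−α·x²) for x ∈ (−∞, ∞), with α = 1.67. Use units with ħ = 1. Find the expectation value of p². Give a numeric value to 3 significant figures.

p² Ψ = −ħ² d²Ψ/dx²; ⟨p²⟩ = −ħ² ∫ Ψ*·Ψ'' dx / ∫|Ψ|² dx.
Expand each integrand as polynomial × e^(−2αx²) and use ∫x^(2j)·e^(−2αx²) dx = (2j−1)!!/(4α)^j · √(π/(2α)), odd powers → 0; here √(π/(2α)) = 0.96984. Differentiate with the product rule, d/dx e^(−αx²) = −2αx·e^(−αx²).
State is unnormalized: ∫|Ψ|² dx = 0.72215, and ∫Ψ*·(−ħ² Ψ'') dx = 2.5133, so ⟨p²⟩ = 2.5133 / 0.72215.
⟨p²⟩ = 3.4803.

3.48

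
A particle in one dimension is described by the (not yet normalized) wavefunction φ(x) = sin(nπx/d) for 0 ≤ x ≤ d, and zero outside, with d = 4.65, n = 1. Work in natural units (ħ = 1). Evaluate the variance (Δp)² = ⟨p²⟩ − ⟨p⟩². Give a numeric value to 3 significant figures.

Compute ⟨p⟩ and ⟨p²⟩ separately; (Δp)² = ⟨p²⟩ − ⟨p⟩².
d/dx sin(nπx/d) = (nπ/d)·cos(nπx/d) and d²/dx² sin(nπx/d) = −(nπ/d)²·sin(nπx/d); on 0 ≤ x ≤ d, ∫sin²(nπx/d) dx = d/2 and ∫sin(nπx/d)·cos(nπx/d) dx = 0.
Normalization: ∫|φ|² dx = 2.3250.
⟨p⟩ = 0.0000 and ⟨p²⟩ = 0.45645.
(Δp)² = 0.45645 − (0.0000)² = 0.45645.

0.456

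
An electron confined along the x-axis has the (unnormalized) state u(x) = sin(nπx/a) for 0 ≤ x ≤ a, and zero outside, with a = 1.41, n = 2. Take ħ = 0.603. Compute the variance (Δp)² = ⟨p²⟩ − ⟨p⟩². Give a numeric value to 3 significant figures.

Compute ⟨p⟩ and ⟨p²⟩ separately; (Δp)² = ⟨p²⟩ − ⟨p⟩².
d/dx sin(nπx/a) = (nπ/a)·cos(nπx/a) and d²/dx² sin(nπx/a) = −(nπ/a)²·sin(nπx/a); on 0 ≤ x ≤ a, ∫sin²(nπx/a) dx = a/2 and ∫sin(nπx/a)·cos(nπx/a) dx = 0.
Normalization: ∫|u|² dx = 0.70500.
⟨p⟩ = 0.0000 and ⟨p²⟩ = 7.2203.
(Δp)² = 7.2203 − (0.0000)² = 7.2203.

7.22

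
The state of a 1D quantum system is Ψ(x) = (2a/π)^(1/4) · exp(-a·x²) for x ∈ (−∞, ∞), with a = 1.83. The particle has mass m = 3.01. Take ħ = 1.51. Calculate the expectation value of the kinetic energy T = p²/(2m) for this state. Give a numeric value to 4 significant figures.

T = −(ħ²/2m) d²/dx², so ⟨T⟩ = −(ħ²/2m) ∫ Ψ*·Ψ'' dx; with m = 3.01.
Gaussian moments: ∫x^(2j)·e^(−2ax²) dx = (2j−1)!!/(4a)^j · √(π/(2a)), odd powers integrate to 0; here √(π/(2a)) = 0.92648. Derivatives: d/dx e^(−ax²) = −2ax·e^(−ax²), d²/dx² e^(−ax²) = (4a²x² − 2a)·e^(−ax²).
⟨T⟩ = 0.69312.

0.6931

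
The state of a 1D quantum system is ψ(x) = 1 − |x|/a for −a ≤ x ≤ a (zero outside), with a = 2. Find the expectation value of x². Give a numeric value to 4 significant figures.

0.4000

⟨x²⟩ = ∫ x²·|ψ|² dx / ∫|ψ|² dx (integrals over the domain).
ψ is even, so ∫ over [−a, a] = 2∫₀ᵃ with ψ = 1 − x/a there: ∫₀ᵃ (1 − x/a)² dx = a/3, ∫₀ᵃ x²(1 − x/a)² dx = a³/30, ∫₀ᵃ x⁴(1 − x/a)² dx = a⁵/105.
State is unnormalized: ∫|ψ|² dx = 1.3333, and ∫ψ*·x²·ψ dx = 0.53333, so ⟨x²⟩ = 0.53333 / 1.3333.
⟨x²⟩ = 0.40000.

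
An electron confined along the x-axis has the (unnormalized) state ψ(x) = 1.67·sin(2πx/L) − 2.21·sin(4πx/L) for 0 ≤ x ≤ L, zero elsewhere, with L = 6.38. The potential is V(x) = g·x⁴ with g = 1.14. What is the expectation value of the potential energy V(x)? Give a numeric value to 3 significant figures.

217.

⟨V⟩ = ∫ V(x)·|ψ|² dx / ∫|ψ|² dx.
On 0 ≤ x ≤ L (j ≠ l): ∫sin²(jπx/L) dx = L/2, ∫sin(jπx/L)·sin(lπx/L) dx = 0; diagonal moments ∫x·sin²(jπx/L) dx = L²/4, ∫x²·sin²(jπx/L) dx = L³·(1/6 − 1/(4j²π²)); cross terms ∫x·sin(jπx/L)·sin(lπx/L) dx = 0 for j + l even and −4jlL²/(π²(j² − l²)²) for j + l odd, ∫x²·sin(jπx/L)·sin(lπx/L) dx = (−1)^(j+l)·4jlL³/(π²(j² − l²)²); higher powers the same way via product-to-sum and parts.
State is unnormalized: ∫|ψ|² dx = 24.477, and ∫ψ*·V(x)·ψ dx = 5323.2, so ⟨V⟩ = 5323.2 / 24.477.
⟨V⟩ = 217.48.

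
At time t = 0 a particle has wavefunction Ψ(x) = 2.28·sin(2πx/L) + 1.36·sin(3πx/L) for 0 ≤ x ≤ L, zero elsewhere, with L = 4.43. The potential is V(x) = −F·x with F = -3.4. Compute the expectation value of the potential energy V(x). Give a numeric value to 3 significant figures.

⟨V⟩ = ∫ V(x)·|Ψ|² dx / ∫|Ψ|² dx.
On 0 ≤ x ≤ L (j ≠ l): ∫sin²(jπx/L) dx = L/2, ∫sin(jπx/L)·sin(lπx/L) dx = 0; diagonal moments ∫x·sin²(jπx/L) dx = L²/4, ∫x²·sin²(jπx/L) dx = L³·(1/6 − 1/(4j²π²)); cross terms ∫x·sin(jπx/L)·sin(lπx/L) dx = 0 for j + l even and −4jlL²/(π²(j² − l²)²) for j + l odd, ∫x²·sin(jπx/L)·sin(lπx/L) dx = (−1)^(j+l)·4jlL³/(π²(j² − l²)²); higher powers the same way via product-to-sum and parts.
State is unnormalized: ∫|Ψ|² dx = 15.611, and ∫Ψ*·V(x)·Ψ dx = 77.319, so ⟨V⟩ = 77.319 / 15.611.
⟨V⟩ = 4.9528.

4.95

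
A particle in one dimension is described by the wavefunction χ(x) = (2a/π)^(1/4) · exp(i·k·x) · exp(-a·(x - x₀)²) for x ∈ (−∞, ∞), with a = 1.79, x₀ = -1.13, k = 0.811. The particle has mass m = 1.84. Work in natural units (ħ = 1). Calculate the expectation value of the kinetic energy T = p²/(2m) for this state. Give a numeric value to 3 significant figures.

0.665

T = −(ħ²/2m) d²/dx², so ⟨T⟩ = −(ħ²/2m) ∫ χ*·χ'' dx; with m = 1.84.
Gaussian moments (u = x − x₀): ∫u^(2j)·e^(−2au²) du = (2j−1)!!/(4a)^j · √(π/(2a)), odd powers integrate to 0; here √(π/(2a)) = 0.93677. Derivatives: χ′ = (ik − 2au)·χ, χ″ = ((ik − 2au)² − 2a)·χ; the odd-in-u pieces drop out.
⟨T⟩ = 0.66514.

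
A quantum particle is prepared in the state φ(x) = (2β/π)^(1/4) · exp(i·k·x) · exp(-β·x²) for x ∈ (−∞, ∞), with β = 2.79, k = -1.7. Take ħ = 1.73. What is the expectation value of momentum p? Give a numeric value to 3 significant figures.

p φ = −iħ dφ/dx; then ⟨p⟩ = ∫ φ*·(pφ) dx.
Gaussian moments: ∫x^(2j)·e^(−2βx²) dx = (2j−1)!!/(4β)^j · √(π/(2β)), odd powers integrate to 0; here √(π/(2β)) = 0.75034. Derivatives: φ′ = (ik − 2βx)·φ, φ″ = ((ik − 2βx)² − 2β)·φ; the odd-in-x pieces drop out.
⟨p⟩ = -2.9410.

-2.94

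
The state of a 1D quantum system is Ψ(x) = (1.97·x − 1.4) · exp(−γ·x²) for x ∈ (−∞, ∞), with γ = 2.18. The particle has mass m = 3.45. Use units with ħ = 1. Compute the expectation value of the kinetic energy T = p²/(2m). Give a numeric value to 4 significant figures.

T = −(ħ²/2m) d²/dx², so ⟨T⟩ = −(ħ²/2m) ∫ Ψ*·Ψ'' dx / ∫|Ψ|² dx; with m = 3.45.
Expand each integrand as polynomial × e^(−2γx²) and use ∫x^(2j)·e^(−2γx²) dx = (2j−1)!!/(4γ)^j · √(π/(2γ)), odd powers → 0; here √(π/(2γ)) = 0.84885. Differentiate with the product rule, d/dx e^(−γx²) = −2γx·e^(−γx²).
State is unnormalized: ∫|Ψ|² dx = 2.0415, and ∫Ψ*·(−ħ²/2m · Ψ'') dx = 0.88373, so ⟨T⟩ = 0.88373 / 2.0415.
⟨T⟩ = 0.43287.

0.4329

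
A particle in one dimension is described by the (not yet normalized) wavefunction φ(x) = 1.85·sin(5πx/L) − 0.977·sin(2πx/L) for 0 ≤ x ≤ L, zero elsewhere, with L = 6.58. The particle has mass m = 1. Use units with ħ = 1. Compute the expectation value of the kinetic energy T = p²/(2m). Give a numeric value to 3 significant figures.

2.33

T = −(ħ²/2m) d²/dx², so ⟨T⟩ = −(ħ²/2m) ∫ φ*·φ'' dx / ∫|φ|² dx; with m = 1.
d²/dx² sin(jπx/L) = −(jπ/L)²·sin(jπx/L); on 0 ≤ x ≤ L, ∫sin²(jπx/L) dx = L/2 and ∫sin(jπx/L)·sin(lπx/L) dx = 0 for j ≠ l, so only diagonal terms survive in ∫|φ|² and ∫φ·φ″; ∫φ·φ′ dx = [φ²/2] between the walls = 0.
State is unnormalized: ∫|φ|² dx = 14.400, and ∫φ*·(−ħ²/2m · φ'') dx = 33.516, so ⟨T⟩ = 33.516 / 14.400.
⟨T⟩ = 2.3275.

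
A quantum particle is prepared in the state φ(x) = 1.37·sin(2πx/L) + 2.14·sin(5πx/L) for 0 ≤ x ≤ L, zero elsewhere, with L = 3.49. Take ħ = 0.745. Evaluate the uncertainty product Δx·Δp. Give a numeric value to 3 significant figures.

2.84

Δx = √(⟨x²⟩−⟨x⟩²), Δp = √(⟨p²⟩−⟨p⟩²).
On 0 ≤ x ≤ L (j ≠ l): ∫sin²(jπx/L) dx = L/2, ∫sin(jπx/L)·sin(lπx/L) dx = 0; diagonal moments ∫x·sin²(jπx/L) dx = L²/4, ∫x²·sin²(jπx/L) dx = L³·(1/6 − 1/(4j²π²)); cross terms ∫x·sin(jπx/L)·sin(lπx/L) dx = 0 for j + l even and −4jlL²/(π²(j² − l²)²) for j + l odd, ∫x²·sin(jπx/L)·sin(lπx/L) dx = (−1)^(j+l)·4jlL³/(π²(j² − l²)²); higher powers the same way via product-to-sum and parts. d²/dx² sin(jπx/L) = −(jπ/L)²·sin(jπx/L); on 0 ≤ x ≤ L, ∫sin²(jπx/L) dx = L/2 and ∫sin(jπx/L)·sin(lπx/L) dx = 0 for j ≠ l, so only diagonal terms survive in ∫|φ|² and ∫φ·φ″; ∫φ·φ′ dx = [φ²/2] between the walls = 0.
Normalization: ∫|φ|² dx = 11.267.
⟨x⟩ = 1.6867, ⟨x²⟩ = 3.7944 ⇒ Δx = 0.97430.
⟨p⟩ = 0.0000, ⟨p²⟩ = 8.4980 ⇒ Δp = 2.9151.
Δx·Δp = 2.8402.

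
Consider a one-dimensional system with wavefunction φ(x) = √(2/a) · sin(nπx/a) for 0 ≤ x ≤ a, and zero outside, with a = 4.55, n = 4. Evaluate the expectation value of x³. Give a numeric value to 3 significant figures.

⟨x³⟩ = ∫ x³·|φ|² dx (integrals over the domain).
With sin²θ = (1 − cos2θ)/2 on 0 ≤ x ≤ a: ∫sin²(nπx/a) dx = a/2, ∫x·sin²(nπx/a) dx = a²/4, ∫x²·sin²(nπx/a) dx = a³·(1/6 − 1/(4n²π²)); higher powers xᵏ the same way, integrating xᵏ·cos(2nπx/a) by parts.
⟨x³⟩ = 23.102.

23.1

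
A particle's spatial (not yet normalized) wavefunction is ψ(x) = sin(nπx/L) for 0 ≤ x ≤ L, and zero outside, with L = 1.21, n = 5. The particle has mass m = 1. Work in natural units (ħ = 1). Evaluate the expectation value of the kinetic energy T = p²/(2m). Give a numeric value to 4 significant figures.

T = −(ħ²/2m) d²/dx², so ⟨T⟩ = −(ħ²/2m) ∫ ψ*·ψ'' dx / ∫|ψ|² dx; with m = 1.
d/dx sin(nπx/L) = (nπ/L)·cos(nπx/L) and d²/dx² sin(nπx/L) = −(nπ/L)²·sin(nπx/L); on 0 ≤ x ≤ L, ∫sin²(nπx/L) dx = L/2 and ∫sin(nπx/L)·cos(nπx/L) dx = 0.
State is unnormalized: ∫|ψ|² dx = 0.60500, and ∫ψ*·(−ħ²/2m · ψ'') dx = 50.979, so ⟨T⟩ = 50.979 / 0.60500.
⟨T⟩ = 84.263.

84.26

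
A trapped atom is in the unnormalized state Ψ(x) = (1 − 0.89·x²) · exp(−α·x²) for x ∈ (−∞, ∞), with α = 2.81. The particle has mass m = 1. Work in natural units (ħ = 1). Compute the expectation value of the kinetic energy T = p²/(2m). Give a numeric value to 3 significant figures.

T = −(ħ²/2m) d²/dx², so ⟨T⟩ = −(ħ²/2m) ∫ Ψ*·Ψ'' dx / ∫|Ψ|² dx; with m = 1.
Expand each integrand as polynomial × e^(−2αx²) and use ∫x^(2j)·e^(−2αx²) dx = (2j−1)!!/(4α)^j · √(π/(2α)), odd powers → 0; here √(π/(2α)) = 0.74766. Differentiate with the product rule, d/dx e^(−αx²) = −2αx·e^(−αx²).
State is unnormalized: ∫|Ψ|² dx = 0.64333, and ∫Ψ*·(−ħ²/2m · Ψ'') dx = 1.2629, so ⟨T⟩ = 1.2629 / 0.64333.
⟨T⟩ = 1.9631.

1.96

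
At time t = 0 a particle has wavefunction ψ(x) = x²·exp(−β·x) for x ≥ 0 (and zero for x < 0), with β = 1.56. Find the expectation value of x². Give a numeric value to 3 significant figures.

3.08

⟨x²⟩ = ∫ x²·|ψ|² dx / ∫|ψ|² dx (integrals over the domain).
Every integrand reduces to terms xʲ·e^(−2βx) on [0, ∞); use ∫₀^∞ xʲ·e^(−2βx) dx = j!/(2β)^(j+1).
State is unnormalized: ∫|ψ|² dx = 0.081178, and ∫ψ*·x²·ψ dx = 0.25018, so ⟨x²⟩ = 0.25018 / 0.081178.
⟨x²⟩ = 3.0819.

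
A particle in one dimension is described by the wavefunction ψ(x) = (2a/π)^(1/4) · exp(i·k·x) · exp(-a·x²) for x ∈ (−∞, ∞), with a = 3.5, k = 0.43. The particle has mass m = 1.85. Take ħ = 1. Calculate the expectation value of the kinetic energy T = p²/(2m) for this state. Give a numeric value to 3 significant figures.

T = −(ħ²/2m) d²/dx², so ⟨T⟩ = −(ħ²/2m) ∫ ψ*·ψ'' dx; with m = 1.85.
Gaussian moments: ∫x^(2j)·e^(−2ax²) dx = (2j−1)!!/(4a)^j · √(π/(2a)), odd powers integrate to 0; here √(π/(2a)) = 0.66992. Derivatives: ψ′ = (ik − 2ax)·ψ, ψ″ = ((ik − 2ax)² − 2a)·ψ; the odd-in-x pieces drop out.
⟨T⟩ = 0.99592.

0.996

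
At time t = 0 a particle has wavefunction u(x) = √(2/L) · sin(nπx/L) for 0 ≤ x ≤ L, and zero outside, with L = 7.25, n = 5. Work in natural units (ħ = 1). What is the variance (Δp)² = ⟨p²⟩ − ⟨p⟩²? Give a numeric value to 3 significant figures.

4.69

Compute ⟨p⟩ and ⟨p²⟩ separately; (Δp)² = ⟨p²⟩ − ⟨p⟩².
d/dx sin(nπx/L) = (nπ/L)·cos(nπx/L) and d²/dx² sin(nπx/L) = −(nπ/L)²·sin(nπx/L); on 0 ≤ x ≤ L, ∫sin²(nπx/L) dx = L/2 and ∫sin(nπx/L)·cos(nπx/L) dx = 0.
⟨p⟩ = 0.0000 and ⟨p²⟩ = 4.6942.
(Δp)² = 4.6942 − (0.0000)² = 4.6942.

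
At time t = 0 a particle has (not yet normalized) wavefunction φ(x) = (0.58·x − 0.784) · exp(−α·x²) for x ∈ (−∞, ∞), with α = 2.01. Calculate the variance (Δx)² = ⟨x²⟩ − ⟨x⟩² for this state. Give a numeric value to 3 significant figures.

Compute ⟨x⟩ and ⟨x²⟩ separately, then (Δx)² = ⟨x²⟩ − ⟨x⟩².
Expand each integrand as polynomial × e^(−2αx²) and use ∫x^(2j)·e^(−2αx²) dx = (2j−1)!!/(4α)^j · √(π/(2α)), odd powers → 0; here √(π/(2α)) = 0.88402.
Normalization: ∫|φ|² dx = 0.58036.
⟨x⟩ = -0.17230 and ⟨x²⟩ = 0.14023.
(Δx)² = 0.14023 − (-0.17230)² = 0.11054.

0.111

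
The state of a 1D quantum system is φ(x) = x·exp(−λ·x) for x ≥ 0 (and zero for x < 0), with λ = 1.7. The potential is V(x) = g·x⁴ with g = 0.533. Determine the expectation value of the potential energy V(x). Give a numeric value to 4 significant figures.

⟨V⟩ = ∫ V(x)·|φ|² dx / ∫|φ|² dx.
Every integrand reduces to terms xʲ·e^(−2λx) on [0, ∞); use ∫₀^∞ xʲ·e^(−2λx) dx = j!/(2λ)^(j+1).
State is unnormalized: ∫|φ|² dx = 0.050885, and ∫φ*·V(x)·φ dx = 0.073065, so ⟨V⟩ = 0.073065 / 0.050885.
⟨V⟩ = 1.4359.

1.436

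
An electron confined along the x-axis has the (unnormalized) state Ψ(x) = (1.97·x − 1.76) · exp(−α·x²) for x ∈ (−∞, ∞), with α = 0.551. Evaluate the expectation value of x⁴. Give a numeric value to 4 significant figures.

1.513

⟨x⁴⟩ = ∫ x⁴·|Ψ|² dx / ∫|Ψ|² dx (integrals over the domain).
Expand each integrand as polynomial × e^(−2αx²) and use ∫x^(2j)·e^(−2αx²) dx = (2j−1)!!/(4α)^j · √(π/(2α)), odd powers → 0; here √(π/(2α)) = 1.6884.
State is unnormalized: ∫|Ψ|² dx = 8.2032, and ∫Ψ*·x⁴·Ψ dx = 12.411, so ⟨x⁴⟩ = 12.411 / 8.2032.
⟨x⁴⟩ = 1.5129.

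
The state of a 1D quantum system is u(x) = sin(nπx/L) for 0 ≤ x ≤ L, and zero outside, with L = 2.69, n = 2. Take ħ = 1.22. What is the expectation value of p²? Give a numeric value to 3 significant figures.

p² u = −ħ² d²u/dx²; ⟨p²⟩ = −ħ² ∫ u*·u'' dx / ∫|u|² dx.
d/dx sin(nπx/L) = (nπ/L)·cos(nπx/L) and d²/dx² sin(nπx/L) = −(nπ/L)²·sin(nπx/L); on 0 ≤ x ≤ L, ∫sin²(nπx/L) dx = L/2 and ∫sin(nπx/L)·cos(nπx/L) dx = 0.
State is unnormalized: ∫|u|² dx = 1.3450, and ∫u*·(−ħ² u'') dx = 10.922, so ⟨p²⟩ = 10.922 / 1.3450.
⟨p²⟩ = 8.1204.

8.12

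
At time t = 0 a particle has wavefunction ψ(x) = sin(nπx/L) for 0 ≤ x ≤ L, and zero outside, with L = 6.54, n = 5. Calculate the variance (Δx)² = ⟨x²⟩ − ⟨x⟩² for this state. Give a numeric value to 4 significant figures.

3.478

Compute ⟨x⟩ and ⟨x²⟩ separately, then (Δx)² = ⟨x²⟩ − ⟨x⟩².
With sin²θ = (1 − cos2θ)/2 on 0 ≤ x ≤ L: ∫sin²(nπx/L) dx = L/2, ∫x·sin²(nπx/L) dx = L²/4, ∫x²·sin²(nπx/L) dx = L³·(1/6 − 1/(4n²π²)); higher powers xᵏ the same way, integrating xᵏ·cos(2nπx/L) by parts.
Normalization: ∫|ψ|² dx = 3.2700.
⟨x⟩ = 3.2700 and ⟨x²⟩ = 14.171.
(Δx)² = 14.171 − (3.2700)² = 3.4776.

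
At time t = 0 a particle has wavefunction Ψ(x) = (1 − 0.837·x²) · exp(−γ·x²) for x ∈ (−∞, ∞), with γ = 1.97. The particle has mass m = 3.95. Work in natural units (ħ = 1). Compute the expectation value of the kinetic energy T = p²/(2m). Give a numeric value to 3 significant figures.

0.392

T = −(ħ²/2m) d²/dx², so ⟨T⟩ = −(ħ²/2m) ∫ Ψ*·Ψ'' dx / ∫|Ψ|² dx; with m = 3.95.
Expand each integrand as polynomial × e^(−2γx²) and use ∫x^(2j)·e^(−2γx²) dx = (2j−1)!!/(4γ)^j · √(π/(2γ)), odd powers → 0; here √(π/(2γ)) = 0.89295. Differentiate with the product rule, d/dx e^(−γx²) = −2γx·e^(−γx²).
State is unnormalized: ∫|Ψ|² dx = 0.73348, and ∫Ψ*·(−ħ²/2m · Ψ'') dx = 0.28756, so ⟨T⟩ = 0.28756 / 0.73348.
⟨T⟩ = 0.39205.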